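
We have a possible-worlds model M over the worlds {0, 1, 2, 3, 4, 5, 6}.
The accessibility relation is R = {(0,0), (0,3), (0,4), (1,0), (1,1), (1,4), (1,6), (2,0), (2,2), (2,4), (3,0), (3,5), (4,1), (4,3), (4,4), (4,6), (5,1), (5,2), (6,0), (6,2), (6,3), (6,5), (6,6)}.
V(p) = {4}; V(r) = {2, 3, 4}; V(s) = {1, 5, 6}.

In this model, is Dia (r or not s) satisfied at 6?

Yes

At 6: Dia (r or not s) requires r or not s at some successor in {0, 2, 3, 5, 6}.
  r or not s holds at 0, so Dia (r or not s) is true at 6.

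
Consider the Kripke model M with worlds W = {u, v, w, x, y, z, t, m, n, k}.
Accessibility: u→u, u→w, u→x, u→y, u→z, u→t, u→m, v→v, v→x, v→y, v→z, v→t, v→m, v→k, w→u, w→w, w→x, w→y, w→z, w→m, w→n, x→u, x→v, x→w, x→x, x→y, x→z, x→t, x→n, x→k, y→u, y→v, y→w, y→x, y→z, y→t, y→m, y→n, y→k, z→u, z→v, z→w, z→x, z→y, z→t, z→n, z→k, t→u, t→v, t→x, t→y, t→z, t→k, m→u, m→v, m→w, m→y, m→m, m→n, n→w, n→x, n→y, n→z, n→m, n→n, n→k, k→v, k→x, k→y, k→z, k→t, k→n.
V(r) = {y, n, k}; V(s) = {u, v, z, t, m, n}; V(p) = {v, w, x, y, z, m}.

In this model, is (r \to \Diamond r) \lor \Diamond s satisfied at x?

Yes

At x: r \to \Diamond r is true, \Diamond s is true, so (r \to \Diamond r) \lor \Diamond s is true.
  At x: r is false, \Diamond r is true, so r \to \Diamond r is true.
    At x: \Diamond r requires r at some successor in {u, v, w, x, y, z, t, n, k}.
      r holds at y, so \Diamond r is true at x.
  At x: \Diamond s requires s at some successor in {u, v, w, x, y, z, t, n, k}.
    s holds at u, so \Diamond s is true at x.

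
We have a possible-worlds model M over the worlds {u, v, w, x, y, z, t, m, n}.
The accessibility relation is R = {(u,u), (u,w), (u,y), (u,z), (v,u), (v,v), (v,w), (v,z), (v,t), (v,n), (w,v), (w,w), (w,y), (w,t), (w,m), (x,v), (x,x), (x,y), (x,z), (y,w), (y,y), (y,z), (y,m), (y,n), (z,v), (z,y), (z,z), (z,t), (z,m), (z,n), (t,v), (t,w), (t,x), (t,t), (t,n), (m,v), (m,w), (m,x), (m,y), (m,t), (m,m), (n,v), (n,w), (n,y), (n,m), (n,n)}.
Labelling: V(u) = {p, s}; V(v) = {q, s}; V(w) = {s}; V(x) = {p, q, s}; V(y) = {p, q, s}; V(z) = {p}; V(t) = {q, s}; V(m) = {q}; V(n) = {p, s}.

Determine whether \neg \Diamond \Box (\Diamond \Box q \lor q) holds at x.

At x: \Diamond \Box (\Diamond \Box q \lor q) is false, so \neg \Diamond \Box (\Diamond \Box q \lor q) is true.
  At x: \Diamond \Box (\Diamond \Box q \lor q) requires \Box (\Diamond \Box q \lor q) at some successor in {v, x, y, z}.
    At v: \Box (\Diamond \Box q \lor q) is false.
    At x: \Box (\Diamond \Box q \lor q) is false.
    At y: \Box (\Diamond \Box q \lor q) is false.
    At z: \Box (\Diamond \Box q \lor q) is false.
  So \Diamond \Box (\Diamond \Box q \lor q) is false at x.

Yes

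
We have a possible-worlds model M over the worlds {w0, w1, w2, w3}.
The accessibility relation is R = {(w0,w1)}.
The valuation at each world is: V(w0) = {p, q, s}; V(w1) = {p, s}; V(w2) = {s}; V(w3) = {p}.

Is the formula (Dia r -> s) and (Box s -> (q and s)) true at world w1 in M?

No

At w1: Dia r -> s is true, Box s -> (q and s) is false, so (Dia r -> s) and (Box s -> (q and s)) is false.
  At w1: Dia r is false, s is true, so Dia r -> s is true.
    At w1: no accessible worlds, so Dia r is false.
  At w1: Box s is true, q and s is false, so Box s -> (q and s) is false.
    At w1: no accessible worlds, so Box s holds vacuously.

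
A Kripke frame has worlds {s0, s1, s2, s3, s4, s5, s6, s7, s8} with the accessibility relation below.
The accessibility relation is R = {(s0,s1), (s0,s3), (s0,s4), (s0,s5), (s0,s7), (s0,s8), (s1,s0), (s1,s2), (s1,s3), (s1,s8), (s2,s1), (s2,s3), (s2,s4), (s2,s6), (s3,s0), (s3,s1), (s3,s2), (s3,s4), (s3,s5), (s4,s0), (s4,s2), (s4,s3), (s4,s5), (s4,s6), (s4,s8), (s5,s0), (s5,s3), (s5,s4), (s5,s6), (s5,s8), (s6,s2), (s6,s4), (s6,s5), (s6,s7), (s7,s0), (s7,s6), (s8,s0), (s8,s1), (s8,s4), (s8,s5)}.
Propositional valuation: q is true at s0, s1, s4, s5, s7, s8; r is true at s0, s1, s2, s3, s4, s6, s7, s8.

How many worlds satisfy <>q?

Let φ = <>q. Evaluate φ at each world:
  s0 (successors {s1, s3, s4, s5, s7, s8}): φ is true.
  s1 (successors {s0, s2, s3, s8}): φ is true.
  s2 (successors {s1, s3, s4, s6}): φ is true.
  s3 (successors {s0, s1, s2, s4, s5}): φ is true.
  s4 (successors {s0, s2, s3, s5, s6, s8}): φ is true.
  s5 (successors {s0, s3, s4, s6, s8}): φ is true.
  s6 (successors {s2, s4, s5, s7}): φ is true.
  s7 (successors {s0, s6}): φ is true.
  s8 (successors {s0, s1, s4, s5}): φ is true.
For instance, at s5:
  At s5: <>q requires q at some successor in {s0, s3, s4, s6, s8}.
    q holds at s0, so <>q is true at s5.
Satisfying worlds: {s0, s1, s2, s3, s4, s5, s6, s7, s8}

9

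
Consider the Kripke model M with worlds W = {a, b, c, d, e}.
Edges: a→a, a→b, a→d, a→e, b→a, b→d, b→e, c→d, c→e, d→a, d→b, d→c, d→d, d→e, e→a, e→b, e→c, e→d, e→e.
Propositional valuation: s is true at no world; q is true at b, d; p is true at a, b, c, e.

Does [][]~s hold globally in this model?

Yes

Recall that []ψ holds at a world iff ψ holds at every accessible world, and <>ψ holds iff ψ holds at some accessible world.
Let φ = [][]~s. Evaluate φ at each world:
  a (successors {a, b, d, e}): φ is true.
  b (successors {a, d, e}): φ is true.
  c (successors {d, e}): φ is true.
  d (successors {a, b, c, d, e}): φ is true.
  e (successors {a, b, c, d, e}): φ is true.
For instance, at b:
  At b: [][]~s requires []~s at every successor {a, d, e}.
      At a: []~s requires ~s at every successor {a, b, d, e}.
        At a: ~s is true.
        At b: ~s is true.
        At d: ~s is true.
        At e: ~s is true.
      So []~s is true at a.
      At d: []~s requires ~s at every successor {a, b, c, d, e}.
        At a: ~s is true.
        At b: ~s is true.
        At c: ~s is true.
        At d: ~s is true.
        At e: ~s is true.
      So []~s is true at d.
      At e: []~s requires ~s at every successor {a, b, c, d, e}.
        At a: ~s is true.
        At b: ~s is true.
        At c: ~s is true.
        At d: ~s is true.
        At e: ~s is true.
      So []~s is true at e.
  So [][]~s is true at b.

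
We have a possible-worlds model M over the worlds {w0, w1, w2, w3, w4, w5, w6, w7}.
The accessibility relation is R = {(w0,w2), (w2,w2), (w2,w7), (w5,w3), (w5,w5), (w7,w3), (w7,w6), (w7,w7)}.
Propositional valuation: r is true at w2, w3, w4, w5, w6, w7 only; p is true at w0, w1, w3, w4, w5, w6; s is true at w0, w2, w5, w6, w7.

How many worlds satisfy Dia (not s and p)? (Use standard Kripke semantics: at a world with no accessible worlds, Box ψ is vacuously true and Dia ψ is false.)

Let φ = Dia (not s and p). Evaluate φ at each world:
  w0 (successors {w2}): φ is false.
  w1 (successors ∅): φ is false.
  w2 (successors {w2, w7}): φ is false.
  w3 (successors ∅): φ is false.
  w4 (successors ∅): φ is false.
  w5 (successors {w3, w5}): φ is true.
  w6 (successors ∅): φ is false.
  w7 (successors {w3, w6, w7}): φ is true.
For instance, at w2:
  At w2: Dia (not s and p) requires not s and p at some successor in {w2, w7}.
    At w2: not s and p is false.
    At w7: not s and p is false.
  So Dia (not s and p) is false at w2.
Satisfying worlds: {w5, w7}

2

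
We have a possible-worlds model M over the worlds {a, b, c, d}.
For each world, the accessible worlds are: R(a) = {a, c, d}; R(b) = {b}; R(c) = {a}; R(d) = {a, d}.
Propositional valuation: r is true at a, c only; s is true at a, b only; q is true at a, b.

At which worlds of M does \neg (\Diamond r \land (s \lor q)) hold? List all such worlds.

Let φ = \neg (\Diamond r \land (s \lor q)). Evaluate φ at each world:
  a (successors {a, c, d}): φ is false.
  b (successors {b}): φ is true.
  c (successors {a}): φ is true.
  d (successors {a, d}): φ is true.
For instance, at d:
  At d: \Diamond r \land (s \lor q) is false, so \neg (\Diamond r \land (s \lor q)) is true.
    At d: \Diamond r is true, s \lor q is false, so \Diamond r \land (s \lor q) is false.
      At d: \Diamond r requires r at some successor in {a, d}.
        r holds at a, so \Diamond r is true at d.
Satisfying worlds: {b, c, d}

b, c, d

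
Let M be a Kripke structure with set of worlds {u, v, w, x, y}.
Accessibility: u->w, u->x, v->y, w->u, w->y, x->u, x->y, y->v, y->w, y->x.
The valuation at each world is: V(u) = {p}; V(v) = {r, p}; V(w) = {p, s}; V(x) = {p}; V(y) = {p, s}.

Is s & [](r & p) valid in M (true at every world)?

No

Let φ = s & [](r & p). Evaluate φ at each world:
  u (successors {w, x}): φ is false.
  v (successors {y}): φ is false.
  w (successors {u, y}): φ is false.
  x (successors {u, y}): φ is false.
  y (successors {v, w, x}): φ is false.
Detail at u (counterexample):
  At u: s is false, [](r & p) is false, so s & [](r & p) is false.
    At u: [](r & p) requires r & p at every successor {w, x}.
      r & p fails at w, so [](r & p) is false at u.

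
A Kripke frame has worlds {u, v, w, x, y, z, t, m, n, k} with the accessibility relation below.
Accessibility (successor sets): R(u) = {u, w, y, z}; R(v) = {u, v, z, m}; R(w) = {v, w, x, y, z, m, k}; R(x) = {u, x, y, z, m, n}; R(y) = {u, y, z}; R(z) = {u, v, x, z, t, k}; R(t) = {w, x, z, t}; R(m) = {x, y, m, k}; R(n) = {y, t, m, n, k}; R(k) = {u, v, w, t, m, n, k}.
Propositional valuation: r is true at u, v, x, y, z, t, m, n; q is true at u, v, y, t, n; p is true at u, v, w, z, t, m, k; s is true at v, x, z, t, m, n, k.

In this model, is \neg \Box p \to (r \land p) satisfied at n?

At n: \neg \Box p is true, r \land p is false, so \neg \Box p \to (r \land p) is false.
  At n: \Box p is false, so \neg \Box p is true.
    At n: \Box p requires p at every successor {y, t, m, n, k}.
      p fails at y, so \Box p is false at n.

No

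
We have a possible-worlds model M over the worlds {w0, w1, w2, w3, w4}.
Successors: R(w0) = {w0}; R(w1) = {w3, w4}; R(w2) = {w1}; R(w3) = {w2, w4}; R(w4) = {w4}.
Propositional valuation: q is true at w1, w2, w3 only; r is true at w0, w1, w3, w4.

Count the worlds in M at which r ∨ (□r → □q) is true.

5

Let φ = r ∨ (□r → □q). Evaluate φ at each world:
  w0 (successors {w0}): φ is true.
  w1 (successors {w3, w4}): φ is true.
  w2 (successors {w1}): φ is true.
  w3 (successors {w2, w4}): φ is true.
  w4 (successors {w4}): φ is true.
For instance, at w1:
  At w1: r is true, □r → □q is false, so r ∨ (□r → □q) is true.
    At w1: □r is true, □q is false, so □r → □q is false.
      At w1: □r requires r at every successor {w3, w4}.
        At w3: r is true.
        At w4: r is true.
      So □r is true at w1.
      At w1: □q requires q at every successor {w3, w4}.
        q fails at w4, so □q is false at w1.
Satisfying worlds: {w0, w1, w2, w3, w4}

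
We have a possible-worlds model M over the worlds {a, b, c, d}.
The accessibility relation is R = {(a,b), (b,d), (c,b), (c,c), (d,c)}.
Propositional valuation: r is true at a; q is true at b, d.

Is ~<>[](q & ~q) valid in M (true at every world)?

Recall that []ψ holds at a world iff ψ holds at every accessible world, and <>ψ holds iff ψ holds at some accessible world.
Let φ = ~<>[](q & ~q). Evaluate φ at each world:
  a (successors {b}): φ is true.
  b (successors {d}): φ is true.
  c (successors {b, c}): φ is true.
  d (successors {c}): φ is true.
For instance, at b:
  At b: <>[](q & ~q) is false, so ~<>[](q & ~q) is true.
    At b: <>[](q & ~q) requires [](q & ~q) at some successor in {d}.
      At d: [](q & ~q) is false.
    So <>[](q & ~q) is false at b.

Yes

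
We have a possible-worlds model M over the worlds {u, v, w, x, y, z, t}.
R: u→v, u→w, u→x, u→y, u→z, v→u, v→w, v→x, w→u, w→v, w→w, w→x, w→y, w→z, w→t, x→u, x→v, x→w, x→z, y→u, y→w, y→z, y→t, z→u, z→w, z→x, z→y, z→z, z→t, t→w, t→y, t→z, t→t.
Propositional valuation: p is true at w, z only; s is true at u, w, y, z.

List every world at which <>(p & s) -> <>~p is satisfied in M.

u, v, w, x, y, z, t

Let φ = <>(p & s) -> <>~p. Evaluate φ at each world:
  u (successors {v, w, x, y, z}): φ is true.
  v (successors {u, w, x}): φ is true.
  w (successors {u, v, w, x, y, z, t}): φ is true.
  x (successors {u, v, w, z}): φ is true.
  y (successors {u, w, z, t}): φ is true.
  z (successors {u, w, x, y, z, t}): φ is true.
  t (successors {w, y, z, t}): φ is true.
For instance, at v:
  At v: <>(p & s) is true, <>~p is true, so <>(p & s) -> <>~p is true.
    At v: <>(p & s) requires p & s at some successor in {u, w, x}.
      p & s holds at w, so <>(p & s) is true at v.
    At v: <>~p requires ~p at some successor in {u, w, x}.
      ~p holds at u, so <>~p is true at v.
Satisfying worlds: {u, v, w, x, y, z, t}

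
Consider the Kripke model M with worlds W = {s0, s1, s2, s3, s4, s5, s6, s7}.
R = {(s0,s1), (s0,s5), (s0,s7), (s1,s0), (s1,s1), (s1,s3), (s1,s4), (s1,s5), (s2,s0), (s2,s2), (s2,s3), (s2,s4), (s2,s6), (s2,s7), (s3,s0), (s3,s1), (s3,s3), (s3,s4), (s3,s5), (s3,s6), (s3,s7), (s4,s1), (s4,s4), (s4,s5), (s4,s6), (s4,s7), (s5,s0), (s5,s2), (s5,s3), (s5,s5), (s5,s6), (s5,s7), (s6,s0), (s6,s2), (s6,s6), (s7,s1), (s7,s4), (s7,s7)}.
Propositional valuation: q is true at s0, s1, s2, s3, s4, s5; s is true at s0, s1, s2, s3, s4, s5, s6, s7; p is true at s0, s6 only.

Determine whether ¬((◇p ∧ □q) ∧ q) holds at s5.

Yes

At s5: (◇p ∧ □q) ∧ q is false, so ¬((◇p ∧ □q) ∧ q) is true.
  At s5: ◇p ∧ □q is false, q is true, so (◇p ∧ □q) ∧ q is false.
    At s5: ◇p is true, □q is false, so ◇p ∧ □q is false.
      At s5: ◇p requires p at some successor in {s0, s2, s3, s5, s6, s7}.
        p holds at s0, so ◇p is true at s5.
      At s5: □q requires q at every successor {s0, s2, s3, s5, s6, s7}.
        q fails at s6, so □q is false at s5.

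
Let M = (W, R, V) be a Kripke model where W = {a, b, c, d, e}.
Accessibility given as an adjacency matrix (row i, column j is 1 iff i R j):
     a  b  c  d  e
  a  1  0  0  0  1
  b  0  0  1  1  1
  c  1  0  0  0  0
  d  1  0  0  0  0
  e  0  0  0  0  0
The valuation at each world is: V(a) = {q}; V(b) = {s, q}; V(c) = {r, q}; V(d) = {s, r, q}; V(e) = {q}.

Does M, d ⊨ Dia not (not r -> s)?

Yes

At d: Dia not (not r -> s) requires not (not r -> s) at some successor in {a}.
  not (not r -> s) holds at a, so Dia not (not r -> s) is true at d.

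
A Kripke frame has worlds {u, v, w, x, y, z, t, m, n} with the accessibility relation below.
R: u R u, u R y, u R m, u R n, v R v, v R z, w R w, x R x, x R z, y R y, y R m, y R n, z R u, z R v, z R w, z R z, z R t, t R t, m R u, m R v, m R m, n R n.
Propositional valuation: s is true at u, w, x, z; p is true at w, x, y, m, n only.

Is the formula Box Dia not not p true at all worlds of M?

No

Recall that Box ψ holds at a world iff ψ holds at every accessible world, and Dia ψ holds iff ψ holds at some accessible world.
Let φ = Box Dia not not p. Evaluate φ at each world:
  u (successors {u, y, m, n}): φ is true.
  v (successors {v, z}): φ is false.
  w (successors {w}): φ is true.
  x (successors {x, z}): φ is true.
  y (successors {y, m, n}): φ is true.
  z (successors {u, v, w, z, t}): φ is false.
  t (successors {t}): φ is false.
  m (successors {u, v, m}): φ is false.
  n (successors {n}): φ is true.
Detail at v (counterexample):
  At v: Box Dia not not p requires Dia not not p at every successor {v, z}.
    Dia not not p fails at v, so Box Dia not not p is false at v.
      At v: Dia not not p requires not not p at some successor in {v, z}.
        At v: not not p is false.
        At z: not not p is false.
      So Dia not not p is false at v.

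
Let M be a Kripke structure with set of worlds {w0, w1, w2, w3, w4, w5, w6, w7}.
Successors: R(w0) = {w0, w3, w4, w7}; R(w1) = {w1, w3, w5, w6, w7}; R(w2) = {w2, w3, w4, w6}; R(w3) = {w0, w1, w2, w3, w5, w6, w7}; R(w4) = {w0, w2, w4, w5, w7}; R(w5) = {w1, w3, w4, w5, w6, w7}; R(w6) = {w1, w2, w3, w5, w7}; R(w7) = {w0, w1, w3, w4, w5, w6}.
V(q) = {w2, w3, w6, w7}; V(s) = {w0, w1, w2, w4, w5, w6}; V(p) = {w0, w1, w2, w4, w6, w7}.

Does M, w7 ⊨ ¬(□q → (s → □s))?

No

At w7: □q → (s → □s) is true, so ¬(□q → (s → □s)) is false.
  At w7: □q is false, s → □s is true, so □q → (s → □s) is true.
    At w7: □q requires q at every successor {w0, w1, w3, w4, w5, w6}.
      q fails at w0, so □q is false at w7.
    At w7: s is false, □s is false, so s → □s is true.
      At w7: □s requires s at every successor {w0, w1, w3, w4, w5, w6}.
        s fails at w3, so □s is false at w7.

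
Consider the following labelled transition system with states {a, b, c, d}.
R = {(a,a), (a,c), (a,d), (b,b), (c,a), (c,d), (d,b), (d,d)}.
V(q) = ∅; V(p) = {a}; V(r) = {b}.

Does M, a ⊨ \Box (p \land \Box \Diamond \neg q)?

No

Recall that \Box ψ holds at a world iff ψ holds at every accessible world, and \Diamond ψ holds iff ψ holds at some accessible world.
At a: \Box (p \land \Box \Diamond \neg q) requires p \land \Box \Diamond \neg q at every successor {a, c, d}.
  p \land \Box \Diamond \neg q fails at c, so \Box (p \land \Box \Diamond \neg q) is false at a.
    At c: p is false, \Box \Diamond \neg q is true, so p \land \Box \Diamond \neg q is false.
      At c: \Box \Diamond \neg q requires \Diamond \neg q at every successor {a, d}.
        At a: \Diamond \neg q is true.
        At d: \Diamond \neg q is true.
      So \Box \Diamond \neg q is true at c.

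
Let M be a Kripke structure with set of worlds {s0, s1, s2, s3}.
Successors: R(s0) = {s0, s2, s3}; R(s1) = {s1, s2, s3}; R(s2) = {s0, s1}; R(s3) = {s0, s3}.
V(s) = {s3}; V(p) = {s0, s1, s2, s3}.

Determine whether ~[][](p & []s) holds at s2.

Yes

At s2: [][](p & []s) is false, so ~[][](p & []s) is true.
  At s2: [][](p & []s) requires [](p & []s) at every successor {s0, s1}.
    [](p & []s) fails at s0, so [][](p & []s) is false at s2.
      At s0: [](p & []s) requires p & []s at every successor {s0, s2, s3}.
        p & []s fails at s0, so [](p & []s) is false at s0.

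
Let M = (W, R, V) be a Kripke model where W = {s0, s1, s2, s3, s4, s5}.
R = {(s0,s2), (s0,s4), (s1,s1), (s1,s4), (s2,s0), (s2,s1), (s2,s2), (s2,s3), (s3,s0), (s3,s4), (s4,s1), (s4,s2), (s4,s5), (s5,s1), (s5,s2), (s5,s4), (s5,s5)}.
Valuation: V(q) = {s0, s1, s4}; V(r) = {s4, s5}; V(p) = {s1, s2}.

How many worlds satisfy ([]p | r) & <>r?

Let φ = ([]p | r) & <>r. Evaluate φ at each world:
  s0 (successors {s2, s4}): φ is false.
  s1 (successors {s1, s4}): φ is false.
  s2 (successors {s0, s1, s2, s3}): φ is false.
  s3 (successors {s0, s4}): φ is false.
  s4 (successors {s1, s2, s5}): φ is true.
  s5 (successors {s1, s2, s4, s5}): φ is true.
For instance, at s2:
  At s2: []p | r is false, <>r is false, so ([]p | r) & <>r is false.
    At s2: []p is false, r is false, so []p | r is false.
      At s2: []p requires p at every successor {s0, s1, s2, s3}.
        p fails at s0, so []p is false at s2.
    At s2: <>r requires r at some successor in {s0, s1, s2, s3}.
      At s0: r is false.
      At s1: r is false.
      At s2: r is false.
      At s3: r is false.
    So <>r is false at s2.
Satisfying worlds: {s4, s5}

2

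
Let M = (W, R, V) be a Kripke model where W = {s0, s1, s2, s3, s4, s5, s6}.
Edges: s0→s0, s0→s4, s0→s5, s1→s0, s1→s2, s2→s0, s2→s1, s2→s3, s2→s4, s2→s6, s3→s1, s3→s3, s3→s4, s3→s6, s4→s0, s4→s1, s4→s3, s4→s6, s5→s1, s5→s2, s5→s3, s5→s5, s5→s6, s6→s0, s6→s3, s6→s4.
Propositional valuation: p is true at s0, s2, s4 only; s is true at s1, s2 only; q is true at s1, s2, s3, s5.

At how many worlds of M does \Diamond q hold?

Let φ = \Diamond q. Evaluate φ at each world:
  s0 (successors {s0, s4, s5}): φ is true.
  s1 (successors {s0, s2}): φ is true.
  s2 (successors {s0, s1, s3, s4, s6}): φ is true.
  s3 (successors {s1, s3, s4, s6}): φ is true.
  s4 (successors {s0, s1, s3, s6}): φ is true.
  s5 (successors {s1, s2, s3, s5, s6}): φ is true.
  s6 (successors {s0, s3, s4}): φ is true.
For instance, at s1:
  At s1: \Diamond q requires q at some successor in {s0, s2}.
    q holds at s2, so \Diamond q is true at s1.
Satisfying worlds: {s0, s1, s2, s3, s4, s5, s6}

7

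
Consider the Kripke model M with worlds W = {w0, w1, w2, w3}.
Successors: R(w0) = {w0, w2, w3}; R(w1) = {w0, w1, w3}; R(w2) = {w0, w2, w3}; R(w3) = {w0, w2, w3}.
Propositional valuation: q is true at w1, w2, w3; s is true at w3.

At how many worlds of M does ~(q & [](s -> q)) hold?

1

Let φ = ~(q & [](s -> q)). Evaluate φ at each world:
  w0 (successors {w0, w2, w3}): φ is true.
  w1 (successors {w0, w1, w3}): φ is false.
  w2 (successors {w0, w2, w3}): φ is false.
  w3 (successors {w0, w2, w3}): φ is false.
For instance, at w3:
  At w3: q & [](s -> q) is true, so ~(q & [](s -> q)) is false.
    At w3: q is true, [](s -> q) is true, so q & [](s -> q) is true.
      At w3: [](s -> q) requires s -> q at every successor {w0, w2, w3}.
        At w0: s -> q is true.
        At w2: s -> q is true.
        At w3: s -> q is true.
      So [](s -> q) is true at w3.
Satisfying worlds: {w0}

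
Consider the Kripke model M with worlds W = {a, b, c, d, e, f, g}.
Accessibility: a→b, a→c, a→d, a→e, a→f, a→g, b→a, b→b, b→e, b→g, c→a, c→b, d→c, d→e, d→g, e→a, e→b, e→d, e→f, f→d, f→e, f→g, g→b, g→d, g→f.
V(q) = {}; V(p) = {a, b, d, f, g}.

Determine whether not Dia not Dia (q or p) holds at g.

At g: Dia not Dia (q or p) is false, so not Dia not Dia (q or p) is true.
  At g: Dia not Dia (q or p) requires not Dia (q or p) at some successor in {b, d, f}.
    At b: not Dia (q or p) is false.
    At d: not Dia (q or p) is false.
    At f: not Dia (q or p) is false.
  So Dia not Dia (q or p) is false at g.

Yes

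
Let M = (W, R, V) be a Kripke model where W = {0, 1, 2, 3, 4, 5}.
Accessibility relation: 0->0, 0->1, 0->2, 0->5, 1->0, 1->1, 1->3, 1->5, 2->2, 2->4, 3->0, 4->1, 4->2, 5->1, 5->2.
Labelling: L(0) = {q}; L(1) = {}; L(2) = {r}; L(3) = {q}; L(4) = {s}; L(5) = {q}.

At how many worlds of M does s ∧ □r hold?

0

Recall that □ψ holds at a world iff ψ holds at every accessible world, and ◇ψ holds iff ψ holds at some accessible world.
Let φ = s ∧ □r. Evaluate φ at each world:
  0 (successors {0, 1, 2, 5}): φ is false.
  1 (successors {0, 1, 3, 5}): φ is false.
  2 (successors {2, 4}): φ is false.
  3 (successors {0}): φ is false.
  4 (successors {1, 2}): φ is false.
  5 (successors {1, 2}): φ is false.
For instance, at 3:
  At 3: s is false, □r is false, so s ∧ □r is false.
    At 3: □r requires r at every successor {0}.
      r fails at 0, so □r is false at 3.
Satisfying worlds: none.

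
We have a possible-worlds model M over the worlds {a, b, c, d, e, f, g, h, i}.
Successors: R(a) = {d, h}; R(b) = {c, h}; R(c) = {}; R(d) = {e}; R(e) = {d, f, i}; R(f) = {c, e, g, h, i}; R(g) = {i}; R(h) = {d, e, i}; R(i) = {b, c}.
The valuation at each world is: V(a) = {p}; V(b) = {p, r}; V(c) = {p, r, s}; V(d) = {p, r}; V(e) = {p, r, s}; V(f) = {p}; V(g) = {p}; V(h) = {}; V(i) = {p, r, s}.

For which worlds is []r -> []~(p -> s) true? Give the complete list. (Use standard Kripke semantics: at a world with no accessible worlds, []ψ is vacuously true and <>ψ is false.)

a, b, c, e, f

Let φ = []r -> []~(p -> s). Evaluate φ at each world:
  a (successors {d, h}): φ is true.
  b (successors {c, h}): φ is true.
  c (successors ∅): φ is true.
  d (successors {e}): φ is false.
  e (successors {d, f, i}): φ is true.
  f (successors {c, e, g, h, i}): φ is true.
  g (successors {i}): φ is false.
  h (successors {d, e, i}): φ is false.
  i (successors {b, c}): φ is false.
For instance, at i:
  At i: []r is true, []~(p -> s) is false, so []r -> []~(p -> s) is false.
    At i: []r requires r at every successor {b, c}.
      At b: r is true.
      At c: r is true.
    So []r is true at i.
    At i: []~(p -> s) requires ~(p -> s) at every successor {b, c}.
      ~(p -> s) fails at c, so []~(p -> s) is false at i.
Satisfying worlds: {a, b, c, e, f}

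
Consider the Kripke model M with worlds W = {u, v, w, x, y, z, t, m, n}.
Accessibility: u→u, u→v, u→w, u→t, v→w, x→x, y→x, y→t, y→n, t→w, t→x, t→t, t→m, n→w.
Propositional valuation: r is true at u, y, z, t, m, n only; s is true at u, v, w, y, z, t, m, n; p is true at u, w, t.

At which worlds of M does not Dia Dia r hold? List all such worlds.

Let φ = not Dia Dia r. Evaluate φ at each world:
  u (successors {u, v, w, t}): φ is false.
  v (successors {w}): φ is true.
  w (successors ∅): φ is true.
  x (successors {x}): φ is true.
  y (successors {x, t, n}): φ is false.
  z (successors ∅): φ is true.
  t (successors {w, x, t, m}): φ is false.
  m (successors ∅): φ is true.
  n (successors {w}): φ is true.
For instance, at y:
  At y: Dia Dia r is true, so not Dia Dia r is false.
    At y: Dia Dia r requires Dia r at some successor in {x, t, n}.
      Dia r holds at t, so Dia Dia r is true at y.
Satisfying worlds: {v, w, x, z, m, n}

v, w, x, z, m, n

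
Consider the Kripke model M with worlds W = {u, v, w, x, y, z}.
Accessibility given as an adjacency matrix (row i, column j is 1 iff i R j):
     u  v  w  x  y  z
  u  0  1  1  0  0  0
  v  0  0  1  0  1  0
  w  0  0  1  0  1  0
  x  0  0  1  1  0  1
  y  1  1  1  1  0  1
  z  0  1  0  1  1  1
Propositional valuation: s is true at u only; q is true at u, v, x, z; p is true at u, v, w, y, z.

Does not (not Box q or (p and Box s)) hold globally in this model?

No

Recall that Box ψ holds at a world iff ψ holds at every accessible world, and Dia ψ holds iff ψ holds at some accessible world.
Let φ = not (not Box q or (p and Box s)). Evaluate φ at each world:
  u (successors {v, w}): φ is false.
  v (successors {w, y}): φ is false.
  w (successors {w, y}): φ is false.
  x (successors {w, x, z}): φ is false.
  y (successors {u, v, w, x, z}): φ is false.
  z (successors {v, x, y, z}): φ is false.
Detail at u (counterexample):
  At u: not Box q or (p and Box s) is true, so not (not Box q or (p and Box s)) is false.
    At u: not Box q is true, p and Box s is false, so not Box q or (p and Box s) is true.
      At u: Box q is false, so not Box q is true.
      At u: p is true, Box s is false, so p and Box s is false.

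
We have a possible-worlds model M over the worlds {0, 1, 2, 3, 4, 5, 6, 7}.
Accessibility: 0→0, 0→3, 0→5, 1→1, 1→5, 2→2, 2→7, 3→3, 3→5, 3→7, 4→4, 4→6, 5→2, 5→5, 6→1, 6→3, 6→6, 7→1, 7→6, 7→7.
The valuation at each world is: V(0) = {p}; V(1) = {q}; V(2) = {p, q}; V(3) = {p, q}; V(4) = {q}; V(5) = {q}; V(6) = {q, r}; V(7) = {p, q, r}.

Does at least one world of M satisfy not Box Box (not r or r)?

Let φ = not Box Box (not r or r). Evaluate φ at each world:
  0 (successors {0, 3, 5}): φ is false.
  1 (successors {1, 5}): φ is false.
  2 (successors {2, 7}): φ is false.
  3 (successors {3, 5, 7}): φ is false.
  4 (successors {4, 6}): φ is false.
  5 (successors {2, 5}): φ is false.
  6 (successors {1, 3, 6}): φ is false.
  7 (successors {1, 6, 7}): φ is false.
For instance, at 5:
  At 5: Box Box (not r or r) is true, so not Box Box (not r or r) is false.
    At 5: Box Box (not r or r) requires Box (not r or r) at every successor {2, 5}.
      At 2: Box (not r or r) is true.
      At 5: Box (not r or r) is true.
    So Box Box (not r or r) is true at 5.

No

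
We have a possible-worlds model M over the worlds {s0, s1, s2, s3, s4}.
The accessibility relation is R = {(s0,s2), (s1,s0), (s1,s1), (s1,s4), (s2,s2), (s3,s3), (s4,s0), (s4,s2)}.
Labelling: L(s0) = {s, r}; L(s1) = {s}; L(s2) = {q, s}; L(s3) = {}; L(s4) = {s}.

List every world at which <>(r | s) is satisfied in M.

Let φ = <>(r | s). Evaluate φ at each world:
  s0 (successors {s2}): φ is true.
  s1 (successors {s0, s1, s4}): φ is true.
  s2 (successors {s2}): φ is true.
  s3 (successors {s3}): φ is false.
  s4 (successors {s0, s2}): φ is true.
For instance, at s2:
  At s2: <>(r | s) requires r | s at some successor in {s2}.
    r | s holds at s2, so <>(r | s) is true at s2.
Satisfying worlds: {s0, s1, s2, s4}

s0, s1, s2, s4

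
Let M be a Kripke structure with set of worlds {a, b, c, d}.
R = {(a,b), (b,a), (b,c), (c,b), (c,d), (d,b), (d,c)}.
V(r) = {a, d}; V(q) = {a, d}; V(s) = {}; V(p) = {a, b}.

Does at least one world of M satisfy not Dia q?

Yes

Let φ = not Dia q. Evaluate φ at each world:
  a (successors {b}): φ is true.
  b (successors {a, c}): φ is false.
  c (successors {b, d}): φ is false.
  d (successors {b, c}): φ is true.
Detail at a (witness):
  At a: Dia q is false, so not Dia q is true.
    At a: Dia q requires q at some successor in {b}.
      At b: q is false.
    So Dia q is false at a.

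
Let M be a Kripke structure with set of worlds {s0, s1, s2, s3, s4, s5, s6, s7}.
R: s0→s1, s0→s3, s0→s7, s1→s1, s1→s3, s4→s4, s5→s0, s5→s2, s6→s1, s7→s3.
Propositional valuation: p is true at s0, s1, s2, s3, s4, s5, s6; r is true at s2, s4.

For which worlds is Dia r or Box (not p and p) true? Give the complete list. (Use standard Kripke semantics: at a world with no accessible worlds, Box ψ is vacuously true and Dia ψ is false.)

s2, s3, s4, s5

Let φ = Dia r or Box (not p and p). Evaluate φ at each world:
  s0 (successors {s1, s3, s7}): φ is false.
  s1 (successors {s1, s3}): φ is false.
  s2 (successors ∅): φ is true.
  s3 (successors ∅): φ is true.
  s4 (successors {s4}): φ is true.
  s5 (successors {s0, s2}): φ is true.
  s6 (successors {s1}): φ is false.
  s7 (successors {s3}): φ is false.
For instance, at s1:
  At s1: Dia r is false, Box (not p and p) is false, so Dia r or Box (not p and p) is false.
    At s1: Dia r requires r at some successor in {s1, s3}.
      At s1: r is false.
      At s3: r is false.
    So Dia r is false at s1.
    At s1: Box (not p and p) requires not p and p at every successor {s1, s3}.
      not p and p fails at s1, so Box (not p and p) is false at s1.
Satisfying worlds: {s2, s3, s4, s5}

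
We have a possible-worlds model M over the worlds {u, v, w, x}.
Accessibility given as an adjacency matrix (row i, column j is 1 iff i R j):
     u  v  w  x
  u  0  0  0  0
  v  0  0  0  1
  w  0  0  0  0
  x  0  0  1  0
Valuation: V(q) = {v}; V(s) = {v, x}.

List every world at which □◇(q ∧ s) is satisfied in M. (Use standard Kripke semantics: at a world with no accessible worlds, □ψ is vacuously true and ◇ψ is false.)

Let φ = □◇(q ∧ s). Evaluate φ at each world:
  u (successors ∅): φ is true.
  v (successors {x}): φ is false.
  w (successors ∅): φ is true.
  x (successors {w}): φ is false.
For instance, at v:
  At v: □◇(q ∧ s) requires ◇(q ∧ s) at every successor {x}.
    ◇(q ∧ s) fails at x, so □◇(q ∧ s) is false at v.
      At x: ◇(q ∧ s) requires q ∧ s at some successor in {w}.
        At w: q ∧ s is false.
      So ◇(q ∧ s) is false at x.
Satisfying worlds: {u, w}

u, w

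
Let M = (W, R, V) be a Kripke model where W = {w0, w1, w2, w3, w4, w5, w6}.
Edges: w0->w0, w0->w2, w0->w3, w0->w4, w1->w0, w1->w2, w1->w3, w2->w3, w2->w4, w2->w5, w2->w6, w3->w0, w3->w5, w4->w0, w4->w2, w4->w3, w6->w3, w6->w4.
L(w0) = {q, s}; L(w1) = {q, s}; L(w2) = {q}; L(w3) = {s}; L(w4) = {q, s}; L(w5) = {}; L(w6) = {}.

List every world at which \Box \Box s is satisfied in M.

w5

Let φ = \Box \Box s. Evaluate φ at each world:
  w0 (successors {w0, w2, w3, w4}): φ is false.
  w1 (successors {w0, w2, w3}): φ is false.
  w2 (successors {w3, w4, w5, w6}): φ is false.
  w3 (successors {w0, w5}): φ is false.
  w4 (successors {w0, w2, w3}): φ is false.
  w5 (successors ∅): φ is true.
  w6 (successors {w3, w4}): φ is false.
For instance, at w0:
  At w0: \Box \Box s requires \Box s at every successor {w0, w2, w3, w4}.
    \Box s fails at w0, so \Box \Box s is false at w0.
      At w0: \Box s requires s at every successor {w0, w2, w3, w4}.
        s fails at w2, so \Box s is false at w0.
Satisfying worlds: {w5}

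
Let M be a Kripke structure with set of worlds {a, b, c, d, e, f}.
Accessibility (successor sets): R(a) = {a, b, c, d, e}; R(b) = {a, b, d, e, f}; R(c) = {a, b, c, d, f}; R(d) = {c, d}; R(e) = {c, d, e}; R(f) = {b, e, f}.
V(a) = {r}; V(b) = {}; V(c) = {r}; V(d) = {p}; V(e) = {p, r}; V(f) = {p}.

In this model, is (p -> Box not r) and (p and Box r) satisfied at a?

Recall that Box ψ holds at a world iff ψ holds at every accessible world, and Dia ψ holds iff ψ holds at some accessible world.
At a: p -> Box not r is true, p and Box r is false, so (p -> Box not r) and (p and Box r) is false.
  At a: p is false, Box not r is false, so p -> Box not r is true.
    At a: Box not r requires not r at every successor {a, b, c, d, e}.
      not r fails at a, so Box not r is false at a.
  At a: p is false, Box r is false, so p and Box r is false.
    At a: Box r requires r at every successor {a, b, c, d, e}.
      r fails at b, so Box r is false at a.

No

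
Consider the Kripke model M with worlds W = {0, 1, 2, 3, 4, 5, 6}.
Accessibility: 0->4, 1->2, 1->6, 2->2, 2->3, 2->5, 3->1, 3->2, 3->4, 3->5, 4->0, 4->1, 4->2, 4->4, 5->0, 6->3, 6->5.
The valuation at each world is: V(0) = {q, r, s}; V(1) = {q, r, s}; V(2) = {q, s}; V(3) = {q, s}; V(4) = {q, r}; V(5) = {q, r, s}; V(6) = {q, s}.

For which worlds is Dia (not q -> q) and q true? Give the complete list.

0, 1, 2, 3, 4, 5, 6

Let φ = Dia (not q -> q) and q. Evaluate φ at each world:
  0 (successors {4}): φ is true.
  1 (successors {2, 6}): φ is true.
  2 (successors {2, 3, 5}): φ is true.
  3 (successors {1, 2, 4, 5}): φ is true.
  4 (successors {0, 1, 2, 4}): φ is true.
  5 (successors {0}): φ is true.
  6 (successors {3, 5}): φ is true.
For instance, at 4:
  At 4: Dia (not q -> q) is true, q is true, so Dia (not q -> q) and q is true.
    At 4: Dia (not q -> q) requires not q -> q at some successor in {0, 1, 2, 4}.
      not q -> q holds at 0, so Dia (not q -> q) is true at 4.
Satisfying worlds: {0, 1, 2, 3, 4, 5, 6}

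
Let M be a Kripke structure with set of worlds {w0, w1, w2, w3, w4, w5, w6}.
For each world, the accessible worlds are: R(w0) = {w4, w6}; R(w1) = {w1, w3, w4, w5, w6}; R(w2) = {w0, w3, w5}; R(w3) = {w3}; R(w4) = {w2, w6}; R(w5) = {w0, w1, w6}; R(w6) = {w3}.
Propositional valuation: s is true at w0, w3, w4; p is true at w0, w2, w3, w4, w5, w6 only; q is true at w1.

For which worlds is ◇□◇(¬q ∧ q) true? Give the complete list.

none

Let φ = ◇□◇(¬q ∧ q). Evaluate φ at each world:
  w0 (successors {w4, w6}): φ is false.
  w1 (successors {w1, w3, w4, w5, w6}): φ is false.
  w2 (successors {w0, w3, w5}): φ is false.
  w3 (successors {w3}): φ is false.
  w4 (successors {w2, w6}): φ is false.
  w5 (successors {w0, w1, w6}): φ is false.
  w6 (successors {w3}): φ is false.
For instance, at w0:
  At w0: ◇□◇(¬q ∧ q) requires □◇(¬q ∧ q) at some successor in {w4, w6}.
    At w4: □◇(¬q ∧ q) is false.
    At w6: □◇(¬q ∧ q) is false.
  So ◇□◇(¬q ∧ q) is false at w0.
Satisfying worlds: none.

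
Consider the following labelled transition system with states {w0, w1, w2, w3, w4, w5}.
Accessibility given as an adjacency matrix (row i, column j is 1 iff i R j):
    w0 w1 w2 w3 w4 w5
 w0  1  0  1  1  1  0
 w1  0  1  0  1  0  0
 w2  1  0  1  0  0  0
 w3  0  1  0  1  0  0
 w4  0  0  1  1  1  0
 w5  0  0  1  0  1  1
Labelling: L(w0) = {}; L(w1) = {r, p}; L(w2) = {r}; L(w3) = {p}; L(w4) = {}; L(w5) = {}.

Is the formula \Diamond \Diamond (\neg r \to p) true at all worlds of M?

Let φ = \Diamond \Diamond (\neg r \to p). Evaluate φ at each world:
  w0 (successors {w0, w2, w3, w4}): φ is true.
  w1 (successors {w1, w3}): φ is true.
  w2 (successors {w0, w2}): φ is true.
  w3 (successors {w1, w3}): φ is true.
  w4 (successors {w2, w3, w4}): φ is true.
  w5 (successors {w2, w4, w5}): φ is true.
For instance, at w3:
  At w3: \Diamond \Diamond (\neg r \to p) requires \Diamond (\neg r \to p) at some successor in {w1, w3}.
    \Diamond (\neg r \to p) holds at w1, so \Diamond \Diamond (\neg r \to p) is true at w3.
      At w1: \Diamond (\neg r \to p) requires \neg r \to p at some successor in {w1, w3}.
        \neg r \to p holds at w1, so \Diamond (\neg r \to p) is true at w1.

Yes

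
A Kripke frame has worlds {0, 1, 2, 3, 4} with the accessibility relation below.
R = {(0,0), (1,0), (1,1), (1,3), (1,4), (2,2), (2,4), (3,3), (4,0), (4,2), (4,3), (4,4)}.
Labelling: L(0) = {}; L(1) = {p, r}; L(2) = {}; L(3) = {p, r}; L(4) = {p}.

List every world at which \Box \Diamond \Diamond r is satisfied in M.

2, 3

Recall that \Box ψ holds at a world iff ψ holds at every accessible world, and \Diamond ψ holds iff ψ holds at some accessible world.
Let φ = \Box \Diamond \Diamond r. Evaluate φ at each world:
  0 (successors {0}): φ is false.
  1 (successors {0, 1, 3, 4}): φ is false.
  2 (successors {2, 4}): φ is true.
  3 (successors {3}): φ is true.
  4 (successors {0, 2, 3, 4}): φ is false.
For instance, at 4:
  At 4: \Box \Diamond \Diamond r requires \Diamond \Diamond r at every successor {0, 2, 3, 4}.
    \Diamond \Diamond r fails at 0, so \Box \Diamond \Diamond r is false at 4.
      At 0: \Diamond \Diamond r requires \Diamond r at some successor in {0}.
        At 0: \Diamond r is false.
      So \Diamond \Diamond r is false at 0.
Satisfying worlds: {2, 3}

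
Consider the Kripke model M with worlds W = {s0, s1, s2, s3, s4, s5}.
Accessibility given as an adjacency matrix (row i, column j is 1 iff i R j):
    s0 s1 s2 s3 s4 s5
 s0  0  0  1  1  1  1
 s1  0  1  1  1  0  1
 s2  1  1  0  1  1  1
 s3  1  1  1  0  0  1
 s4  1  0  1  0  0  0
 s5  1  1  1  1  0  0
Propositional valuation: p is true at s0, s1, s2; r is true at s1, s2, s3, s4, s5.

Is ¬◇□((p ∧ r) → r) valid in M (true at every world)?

No

Let φ = ¬◇□((p ∧ r) → r). Evaluate φ at each world:
  s0 (successors {s2, s3, s4, s5}): φ is false.
  s1 (successors {s1, s2, s3, s5}): φ is false.
  s2 (successors {s0, s1, s3, s4, s5}): φ is false.
  s3 (successors {s0, s1, s2, s5}): φ is false.
  s4 (successors {s0, s2}): φ is false.
  s5 (successors {s0, s1, s2, s3}): φ is false.
Detail at s0 (counterexample):
  At s0: ◇□((p ∧ r) → r) is true, so ¬◇□((p ∧ r) → r) is false.
    At s0: ◇□((p ∧ r) → r) requires □((p ∧ r) → r) at some successor in {s2, s3, s4, s5}.
      □((p ∧ r) → r) holds at s2, so ◇□((p ∧ r) → r) is true at s0.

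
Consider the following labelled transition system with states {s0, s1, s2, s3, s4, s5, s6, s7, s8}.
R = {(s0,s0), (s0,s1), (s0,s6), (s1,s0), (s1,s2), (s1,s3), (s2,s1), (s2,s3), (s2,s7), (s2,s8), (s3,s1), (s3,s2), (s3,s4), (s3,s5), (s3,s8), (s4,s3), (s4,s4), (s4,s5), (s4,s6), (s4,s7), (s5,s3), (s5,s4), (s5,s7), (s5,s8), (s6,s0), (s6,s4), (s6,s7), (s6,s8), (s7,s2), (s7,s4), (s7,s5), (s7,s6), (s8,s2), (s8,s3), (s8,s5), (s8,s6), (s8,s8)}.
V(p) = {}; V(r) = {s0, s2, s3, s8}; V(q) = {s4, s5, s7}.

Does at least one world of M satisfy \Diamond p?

Let φ = \Diamond p. Evaluate φ at each world:
  s0 (successors {s0, s1, s6}): φ is false.
  s1 (successors {s0, s2, s3}): φ is false.
  s2 (successors {s1, s3, s7, s8}): φ is false.
  s3 (successors {s1, s2, s4, s5, s8}): φ is false.
  s4 (successors {s3, s4, s5, s6, s7}): φ is false.
  s5 (successors {s3, s4, s7, s8}): φ is false.
  s6 (successors {s0, s4, s7, s8}): φ is false.
  s7 (successors {s2, s4, s5, s6}): φ is false.
  s8 (successors {s2, s3, s5, s6, s8}): φ is false.
For instance, at s2:
  At s2: \Diamond p requires p at some successor in {s1, s3, s7, s8}.
    At s1: p is false.
    At s3: p is false.
    At s7: p is false.
    At s8: p is false.
  So \Diamond p is false at s2.

No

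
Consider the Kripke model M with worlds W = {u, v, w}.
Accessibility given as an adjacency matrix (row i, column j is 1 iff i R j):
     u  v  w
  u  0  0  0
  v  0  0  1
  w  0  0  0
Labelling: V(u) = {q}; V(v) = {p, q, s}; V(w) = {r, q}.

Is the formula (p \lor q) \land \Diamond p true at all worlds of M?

No

Recall that \Diamond ψ holds at a world iff ψ holds at some accessible world.
Let φ = (p \lor q) \land \Diamond p. Evaluate φ at each world:
  u (successors ∅): φ is false.
  v (successors {w}): φ is false.
  w (successors ∅): φ is false.
Detail at u (counterexample):
  At u: p \lor q is true, \Diamond p is false, so (p \lor q) \land \Diamond p is false.
    At u: no accessible worlds, so \Diamond p is false.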